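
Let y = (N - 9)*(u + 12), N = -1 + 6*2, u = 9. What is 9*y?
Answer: 378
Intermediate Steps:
N = 11 (N = -1 + 12 = 11)
y = 42 (y = (11 - 9)*(9 + 12) = 2*21 = 42)
9*y = 9*42 = 378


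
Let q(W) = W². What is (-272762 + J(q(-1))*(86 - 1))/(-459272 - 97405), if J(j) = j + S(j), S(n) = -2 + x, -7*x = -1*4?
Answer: 173599/354249 ≈ 0.49005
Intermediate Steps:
x = 4/7 (x = -(-1)*4/7 = -⅐*(-4) = 4/7 ≈ 0.57143)
S(n) = -10/7 (S(n) = -2 + 4/7 = -10/7)
J(j) = -10/7 + j (J(j) = j - 10/7 = -10/7 + j)
(-272762 + J(q(-1))*(86 - 1))/(-459272 - 97405) = (-272762 + (-10/7 + (-1)²)*(86 - 1))/(-459272 - 97405) = (-272762 + (-10/7 + 1)*85)/(-556677) = (-272762 - 3/7*85)*(-1/556677) = (-272762 - 255/7)*(-1/556677) = -1909589/7*(-1/556677) = 173599/354249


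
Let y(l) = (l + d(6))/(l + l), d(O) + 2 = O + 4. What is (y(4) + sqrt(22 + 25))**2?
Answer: 197/4 + 3*sqrt(47) ≈ 69.817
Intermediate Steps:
d(O) = 2 + O (d(O) = -2 + (O + 4) = -2 + (4 + O) = 2 + O)
y(l) = (8 + l)/(2*l) (y(l) = (l + (2 + 6))/(l + l) = (l + 8)/((2*l)) = (8 + l)*(1/(2*l)) = (8 + l)/(2*l))
(y(4) + sqrt(22 + 25))**2 = ((1/2)*(8 + 4)/4 + sqrt(22 + 25))**2 = ((1/2)*(1/4)*12 + sqrt(47))**2 = (3/2 + sqrt(47))**2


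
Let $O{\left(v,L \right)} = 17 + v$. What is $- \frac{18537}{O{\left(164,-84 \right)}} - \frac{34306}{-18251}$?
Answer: $- \frac{332109401}{3303431} \approx -100.53$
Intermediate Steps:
$- \frac{18537}{O{\left(164,-84 \right)}} - \frac{34306}{-18251} = - \frac{18537}{17 + 164} - \frac{34306}{-18251} = - \frac{18537}{181} - - \frac{34306}{18251} = \left(-18537\right) \frac{1}{181} + \frac{34306}{18251} = - \frac{18537}{181} + \frac{34306}{18251} = - \frac{332109401}{3303431}$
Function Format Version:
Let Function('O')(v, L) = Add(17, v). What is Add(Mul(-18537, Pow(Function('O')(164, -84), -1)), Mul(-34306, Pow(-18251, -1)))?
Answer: Rational(-332109401, 3303431) ≈ -100.53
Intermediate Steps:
Add(Mul(-18537, Pow(Function('O')(164, -84), -1)), Mul(-34306, Pow(-18251, -1))) = Add(Mul(-18537, Pow(Add(17, 164), -1)), Mul(-34306, Pow(-18251, -1))) = Add(Mul(-18537, Pow(181, -1)), Mul(-34306, Rational(-1, 18251))) = Add(Mul(-18537, Rational(1, 181)), Rational(34306, 18251)) = Add(Rational(-18537, 181), Rational(34306, 18251)) = Rational(-332109401, 3303431)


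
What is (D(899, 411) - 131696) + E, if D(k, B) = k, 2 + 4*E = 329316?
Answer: -96937/2 ≈ -48469.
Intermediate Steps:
E = 164657/2 (E = -½ + (¼)*329316 = -½ + 82329 = 164657/2 ≈ 82329.)
(D(899, 411) - 131696) + E = (899 - 131696) + 164657/2 = -130797 + 164657/2 = -96937/2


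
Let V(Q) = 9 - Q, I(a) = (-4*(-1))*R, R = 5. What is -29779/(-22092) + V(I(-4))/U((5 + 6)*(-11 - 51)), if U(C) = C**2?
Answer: 157394143/116767266 ≈ 1.3479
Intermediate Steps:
I(a) = 20 (I(a) = -4*(-1)*5 = 4*5 = 20)
-29779/(-22092) + V(I(-4))/U((5 + 6)*(-11 - 51)) = -29779/(-22092) + (9 - 1*20)/(((5 + 6)*(-11 - 51))**2) = -29779*(-1/22092) + (9 - 20)/((11*(-62))**2) = 29779/22092 - 11/((-682)**2) = 29779/22092 - 11/465124 = 29779/22092 - 11*1/465124 = 29779/22092 - 1/42284 = 157394143/116767266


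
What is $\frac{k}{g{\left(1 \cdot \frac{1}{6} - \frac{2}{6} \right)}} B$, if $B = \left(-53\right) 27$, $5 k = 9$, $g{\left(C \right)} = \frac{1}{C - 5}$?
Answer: $\frac{133083}{10} \approx 13308.0$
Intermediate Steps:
$g{\left(C \right)} = \frac{1}{-5 + C}$
$k = \frac{9}{5}$ ($k = \frac{1}{5} \cdot 9 = \frac{9}{5} \approx 1.8$)
$B = -1431$
$\frac{k}{g{\left(1 \cdot \frac{1}{6} - \frac{2}{6} \right)}} B = \frac{9}{5 \frac{1}{-5 + \left(1 \cdot \frac{1}{6} - \frac{2}{6}\right)}} \left(-1431\right) = \frac{9}{5 \frac{1}{-5 + \left(1 \cdot \frac{1}{6} - \frac{1}{3}\right)}} \left(-1431\right) = \frac{9}{5 \frac{1}{-5 + \left(\frac{1}{6} - \frac{1}{3}\right)}} \left(-1431\right) = \frac{9}{5 \frac{1}{-5 - \frac{1}{6}}} \left(-1431\right) = \frac{9}{5 \frac{1}{- \frac{31}{6}}} \left(-1431\right) = \frac{9}{5 \left(- \frac{6}{31}\right)} \left(-1431\right) = \frac{9}{5} \left(- \frac{31}{6}\right) \left(-1431\right) = \left(- \frac{93}{10}\right) \left(-1431\right) = \frac{133083}{10}$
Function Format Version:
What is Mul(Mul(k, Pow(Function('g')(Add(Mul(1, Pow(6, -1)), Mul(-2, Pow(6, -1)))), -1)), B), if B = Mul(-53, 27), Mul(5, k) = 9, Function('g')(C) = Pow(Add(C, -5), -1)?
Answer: Rational(133083, 10) ≈ 13308.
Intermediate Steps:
Function('g')(C) = Pow(Add(-5, C), -1)
k = Rational(9, 5) (k = Mul(Rational(1, 5), 9) = Rational(9, 5) ≈ 1.8000)
B = -1431
Mul(Mul(k, Pow(Function('g')(Add(Mul(1, Pow(6, -1)), Mul(-2, Pow(6, -1)))), -1)), B) = Mul(Mul(Rational(9, 5), Pow(Pow(Add(-5, Add(Mul(1, Pow(6, -1)), Mul(-2, Pow(6, -1)))), -1), -1)), -1431) = Mul(Mul(Rational(9, 5), Pow(Pow(Add(-5, Add(Mul(1, Rational(1, 6)), Mul(-2, Rational(1, 6)))), -1), -1)), -1431) = Mul(Mul(Rational(9, 5), Pow(Pow(Add(-5, Add(Rational(1, 6), Rational(-1, 3))), -1), -1)), -1431) = Mul(Mul(Rational(9, 5), Pow(Pow(Add(-5, Rational(-1, 6)), -1), -1)), -1431) = Mul(Mul(Rational(9, 5), Pow(Pow(Rational(-31, 6), -1), -1)), -1431) = Mul(Mul(Rational(9, 5), Pow(Rational(-6, 31), -1)), -1431) = Mul(Mul(Rational(9, 5), Rational(-31, 6)), -1431) = Mul(Rational(-93, 10), -1431) = Rational(133083, 10)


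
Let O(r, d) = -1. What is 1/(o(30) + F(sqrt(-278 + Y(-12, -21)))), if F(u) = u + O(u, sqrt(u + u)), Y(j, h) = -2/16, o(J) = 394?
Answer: 3144/1237817 - 10*I*sqrt(178)/1237817 ≈ 0.00254 - 0.00010778*I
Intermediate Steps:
Y(j, h) = -1/8 (Y(j, h) = -2*1/16 = -1/8)
F(u) = -1 + u (F(u) = u - 1 = -1 + u)
1/(o(30) + F(sqrt(-278 + Y(-12, -21)))) = 1/(394 + (-1 + sqrt(-278 - 1/8))) = 1/(394 + (-1 + sqrt(-2225/8))) = 1/(394 + (-1 + 5*I*sqrt(178)/4)) = 1/(393 + 5*I*sqrt(178)/4)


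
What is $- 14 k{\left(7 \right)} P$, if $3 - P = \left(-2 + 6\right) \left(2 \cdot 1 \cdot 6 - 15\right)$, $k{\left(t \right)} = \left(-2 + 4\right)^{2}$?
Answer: $-840$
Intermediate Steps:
$k{\left(t \right)} = 4$ ($k{\left(t \right)} = 2^{2} = 4$)
$P = 15$ ($P = 3 - \left(-2 + 6\right) \left(2 \cdot 1 \cdot 6 - 15\right) = 3 - 4 \left(2 \cdot 6 - 15\right) = 3 - 4 \left(12 - 15\right) = 3 - 4 \left(-3\right) = 3 - -12 = 3 + 12 = 15$)
$- 14 k{\left(7 \right)} P = \left(-14\right) 4 \cdot 15 = \left(-56\right) 15 = -840$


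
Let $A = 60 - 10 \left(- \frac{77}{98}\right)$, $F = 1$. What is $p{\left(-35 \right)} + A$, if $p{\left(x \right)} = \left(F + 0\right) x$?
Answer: $\frac{230}{7} \approx 32.857$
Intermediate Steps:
$A = \frac{475}{7}$ ($A = 60 - 10 \left(\left(-77\right) \frac{1}{98}\right) = 60 - - \frac{55}{7} = 60 + \frac{55}{7} = \frac{475}{7} \approx 67.857$)
$p{\left(x \right)} = x$ ($p{\left(x \right)} = \left(1 + 0\right) x = 1 x = x$)
$p{\left(-35 \right)} + A = -35 + \frac{475}{7} = \frac{230}{7}$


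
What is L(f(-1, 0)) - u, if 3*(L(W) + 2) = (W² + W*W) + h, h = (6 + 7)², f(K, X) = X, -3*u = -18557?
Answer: -18394/3 ≈ -6131.3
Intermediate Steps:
u = 18557/3 (u = -⅓*(-18557) = 18557/3 ≈ 6185.7)
h = 169 (h = 13² = 169)
L(W) = 163/3 + 2*W²/3 (L(W) = -2 + ((W² + W*W) + 169)/3 = -2 + ((W² + W²) + 169)/3 = -2 + (2*W² + 169)/3 = -2 + (169 + 2*W²)/3 = -2 + (169/3 + 2*W²/3) = 163/3 + 2*W²/3)
L(f(-1, 0)) - u = (163/3 + (⅔)*0²) - 1*18557/3 = (163/3 + (⅔)*0) - 18557/3 = (163/3 + 0) - 18557/3 = 163/3 - 18557/3 = -18394/3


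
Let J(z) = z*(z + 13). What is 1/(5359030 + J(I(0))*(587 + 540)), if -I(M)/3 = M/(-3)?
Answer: 1/5359030 ≈ 1.8660e-7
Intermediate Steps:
I(M) = M (I(M) = -3*M/(-3) = -3*M*(-1)/3 = -(-1)*M = M)
J(z) = z*(13 + z)
1/(5359030 + J(I(0))*(587 + 540)) = 1/(5359030 + (0*(13 + 0))*(587 + 540)) = 1/(5359030 + (0*13)*1127) = 1/(5359030 + 0*1127) = 1/(5359030 + 0) = 1/5359030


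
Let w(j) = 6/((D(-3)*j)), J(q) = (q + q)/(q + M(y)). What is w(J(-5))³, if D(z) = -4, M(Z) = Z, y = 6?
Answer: 27/8000 ≈ 0.0033750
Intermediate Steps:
J(q) = 2*q/(6 + q) (J(q) = (q + q)/(q + 6) = (2*q)/(6 + q) = 2*q/(6 + q))
w(j) = -3/(2*j) (w(j) = 6/((-4*j)) = 6*(-1/(4*j)) = -3/(2*j))
w(J(-5))³ = (-3/(2*(2*(-5)/(6 - 5))))³ = (-3/(2*(2*(-5)/1)))³ = (-3/(2*(2*(-5)*1)))³ = (-3/2/(-10))³ = (-3/2*(-⅒))³ = (3/20)³ = 27/8000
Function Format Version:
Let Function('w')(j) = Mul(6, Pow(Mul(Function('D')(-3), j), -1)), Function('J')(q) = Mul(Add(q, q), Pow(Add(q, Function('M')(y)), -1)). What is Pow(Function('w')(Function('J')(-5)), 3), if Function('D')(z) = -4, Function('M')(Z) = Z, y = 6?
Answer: Rational(27, 8000) ≈ 0.0033750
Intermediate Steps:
Function('J')(q) = Mul(2, q, Pow(Add(6, q), -1)) (Function('J')(q) = Mul(Add(q, q), Pow(Add(q, 6), -1)) = Mul(Mul(2, q), Pow(Add(6, q), -1)) = Mul(2, q, Pow(Add(6, q), -1)))
Function('w')(j) = Mul(Rational(-3, 2), Pow(j, -1)) (Function('w')(j) = Mul(6, Pow(Mul(-4, j), -1)) = Mul(6, Mul(Rational(-1, 4), Pow(j, -1))) = Mul(Rational(-3, 2), Pow(j, -1)))
Pow(Function('w')(Function('J')(-5)), 3) = Pow(Mul(Rational(-3, 2), Pow(Mul(2, -5, Pow(Add(6, -5), -1)), -1)), 3) = Pow(Mul(Rational(-3, 2), Pow(Mul(2, -5, Pow(1, -1)), -1)), 3) = Pow(Mul(Rational(-3, 2), Pow(Mul(2, -5, 1), -1)), 3) = Pow(Mul(Rational(-3, 2), Pow(-10, -1)), 3) = Pow(Mul(Rational(-3, 2), Rational(-1, 10)), 3) = Pow(Rational(3, 20), 3) = Rational(27, 8000)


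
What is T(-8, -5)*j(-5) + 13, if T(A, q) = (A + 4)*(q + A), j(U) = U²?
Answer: 1313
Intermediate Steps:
T(A, q) = (4 + A)*(A + q)
T(-8, -5)*j(-5) + 13 = ((-8)² + 4*(-8) + 4*(-5) - 8*(-5))*(-5)² + 13 = (64 - 32 - 20 + 40)*25 + 13 = 52*25 + 13 = 1300 + 13 = 1313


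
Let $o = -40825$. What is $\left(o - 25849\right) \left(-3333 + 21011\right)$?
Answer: $-1178662972$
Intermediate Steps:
$\left(o - 25849\right) \left(-3333 + 21011\right) = \left(-40825 - 25849\right) \left(-3333 + 21011\right) = \left(-66674\right) 17678 = -1178662972$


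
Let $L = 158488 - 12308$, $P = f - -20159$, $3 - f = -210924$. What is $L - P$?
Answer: $-84906$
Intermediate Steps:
$f = 210927$ ($f = 3 - -210924 = 3 + 210924 = 210927$)
$P = 231086$ ($P = 210927 - -20159 = 210927 + 20159 = 231086$)
$L = 146180$ ($L = 158488 - 12308 = 146180$)
$L - P = 146180 - 231086 = -84906$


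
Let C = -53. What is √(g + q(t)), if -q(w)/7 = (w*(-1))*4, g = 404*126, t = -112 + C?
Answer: 2*√11571 ≈ 215.14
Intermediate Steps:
t = -165 (t = -112 - 53 = -165)
g = 50904
q(w) = 28*w (q(w) = -7*w*(-1)*4 = -7*(-w)*4 = -(-28)*w = 28*w)
√(g + q(t)) = √(50904 + 28*(-165)) = √(50904 - 4620) = √46284 = 2*√11571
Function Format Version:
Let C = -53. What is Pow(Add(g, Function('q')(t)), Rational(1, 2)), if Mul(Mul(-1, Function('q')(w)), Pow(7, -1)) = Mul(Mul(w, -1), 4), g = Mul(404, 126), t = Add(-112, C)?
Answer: Mul(2, Pow(11571, Rational(1, 2))) ≈ 215.14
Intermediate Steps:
t = -165 (t = Add(-112, -53) = -165)
g = 50904
Function('q')(w) = Mul(28, w) (Function('q')(w) = Mul(-7, Mul(Mul(w, -1), 4)) = Mul(-7, Mul(Mul(-1, w), 4)) = Mul(-7, Mul(-4, w)) = Mul(28, w))
Pow(Add(g, Function('q')(t)), Rational(1, 2)) = Pow(Add(50904, Mul(28, -165)), Rational(1, 2)) = Pow(Add(50904, -4620), Rational(1, 2)) = Pow(46284, Rational(1, 2)) = Mul(2, Pow(11571, Rational(1, 2)))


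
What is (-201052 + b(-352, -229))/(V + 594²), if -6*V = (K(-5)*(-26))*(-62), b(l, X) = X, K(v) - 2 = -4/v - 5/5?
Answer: -1006405/1761762 ≈ -0.57125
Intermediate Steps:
K(v) = 1 - 4/v (K(v) = 2 + (-4/v - 5/5) = 2 + (-4/v - 5*⅕) = 2 + (-4/v - 1) = 2 + (-1 - 4/v) = 1 - 4/v)
V = -2418/5 (V = -((-4 - 5)/(-5))*(-26)*(-62)/6 = --⅕*(-9)*(-26)*(-62)/6 = -(9/5)*(-26)*(-62)/6 = -(-39)*(-62)/5 = -⅙*14508/5 = -2418/5 ≈ -483.60)
(-201052 + b(-352, -229))/(V + 594²) = (-201052 - 229)/(-2418/5 + 594²) = -201281/(-2418/5 + 352836) = -201281/1761762/5 = -201281*5/1761762 = -1006405/1761762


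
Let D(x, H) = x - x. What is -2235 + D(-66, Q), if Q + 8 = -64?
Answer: -2235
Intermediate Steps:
Q = -72 (Q = -8 - 64 = -72)
D(x, H) = 0
-2235 + D(-66, Q) = -2235 + 0 = -2235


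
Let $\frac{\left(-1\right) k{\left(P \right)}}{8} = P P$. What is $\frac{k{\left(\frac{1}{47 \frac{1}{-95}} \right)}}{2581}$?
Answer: $- \frac{72200}{5701429} \approx -0.012663$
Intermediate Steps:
$k{\left(P \right)} = - 8 P^{2}$ ($k{\left(P \right)} = - 8 P P = - 8 P^{2}$)
$\frac{k{\left(\frac{1}{47 \frac{1}{-95}} \right)}}{2581} = \frac{\left(-8\right) \left(\frac{1}{47 \frac{1}{-95}}\right)^{2}}{2581} = - 8 \left(\frac{1}{47 \left(- \frac{1}{95}\right)}\right)^{2} \cdot \frac{1}{2581} = - 8 \left(\frac{1}{- \frac{47}{95}}\right)^{2} \cdot \frac{1}{2581} = - 8 \left(- \frac{95}{47}\right)^{2} \cdot \frac{1}{2581} = \left(-8\right) \frac{9025}{2209} \cdot \frac{1}{2581} = \left(- \frac{72200}{2209}\right) \frac{1}{2581} = - \frac{72200}{5701429}$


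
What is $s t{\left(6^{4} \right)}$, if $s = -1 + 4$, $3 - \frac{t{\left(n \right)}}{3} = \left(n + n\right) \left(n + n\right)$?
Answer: $-60466149$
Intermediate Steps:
$t{\left(n \right)} = 9 - 12 n^{2}$ ($t{\left(n \right)} = 9 - 3 \left(n + n\right) \left(n + n\right) = 9 - 3 \cdot 2 n 2 n = 9 - 3 \cdot 4 n^{2} = 9 - 12 n^{2}$)
$s = 3$
$s t{\left(6^{4} \right)} = 3 \left(9 - 12 \left(6^{4}\right)^{2}\right) = 3 \left(9 - 12 \cdot 1296^{2}\right) = 3 \left(9 - 20155392\right) = 3 \left(-20155383\right) = -60466149$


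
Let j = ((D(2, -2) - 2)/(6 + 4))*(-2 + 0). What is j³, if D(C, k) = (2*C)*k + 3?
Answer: 343/125 ≈ 2.7440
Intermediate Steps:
D(C, k) = 3 + 2*C*k (D(C, k) = 2*C*k + 3 = 3 + 2*C*k)
j = 7/5 (j = (((3 + 2*2*(-2)) - 2)/(6 + 4))*(-2 + 0) = (((3 - 8) - 2)/10)*(-2) = ((-5 - 2)*(⅒))*(-2) = -7*⅒*(-2) = -7/10*(-2) = 7/5 ≈ 1.4000)
j³ = (7/5)³ = 343/125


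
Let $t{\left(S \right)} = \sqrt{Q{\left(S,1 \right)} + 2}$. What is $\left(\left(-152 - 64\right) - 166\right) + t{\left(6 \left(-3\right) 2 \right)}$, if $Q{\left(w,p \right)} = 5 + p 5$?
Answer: $-382 + 2 \sqrt{3} \approx -378.54$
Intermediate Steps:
$Q{\left(w,p \right)} = 5 + 5 p$
$t{\left(S \right)} = 2 \sqrt{3}$ ($t{\left(S \right)} = \sqrt{\left(5 + 5 \cdot 1\right) + 2} = \sqrt{\left(5 + 5\right) + 2} = \sqrt{10 + 2} = \sqrt{12} = 2 \sqrt{3}$)
$\left(\left(-152 - 64\right) - 166\right) + t{\left(6 \left(-3\right) 2 \right)} = \left(\left(-152 - 64\right) - 166\right) + 2 \sqrt{3} = \left(-216 - 166\right) + 2 \sqrt{3} = -382 + 2 \sqrt{3}$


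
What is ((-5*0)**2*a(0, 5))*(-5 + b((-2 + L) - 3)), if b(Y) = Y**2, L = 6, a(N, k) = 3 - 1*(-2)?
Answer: 0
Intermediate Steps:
a(N, k) = 5 (a(N, k) = 3 + 2 = 5)
((-5*0)**2*a(0, 5))*(-5 + b((-2 + L) - 3)) = ((-5*0)**2*5)*(-5 + ((-2 + 6) - 3)**2) = (0**2*5)*(-5 + (4 - 3)**2) = (0*5)*(-5 + 1**2) = 0*(-5 + 1) = 0*(-4) = 0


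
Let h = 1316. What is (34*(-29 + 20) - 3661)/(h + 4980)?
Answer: -3967/6296 ≈ -0.63008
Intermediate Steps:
(34*(-29 + 20) - 3661)/(h + 4980) = (34*(-29 + 20) - 3661)/(1316 + 4980) = (34*(-9) - 3661)/6296 = (-306 - 3661)*(1/6296) = -3967*1/6296 = -3967/6296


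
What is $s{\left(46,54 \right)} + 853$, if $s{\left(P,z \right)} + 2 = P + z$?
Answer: $951$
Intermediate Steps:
$s{\left(P,z \right)} = -2 + P + z$ ($s{\left(P,z \right)} = -2 + \left(P + z\right) = -2 + P + z$)
$s{\left(46,54 \right)} + 853 = \left(-2 + 46 + 54\right) + 853 = 98 + 853 = 951$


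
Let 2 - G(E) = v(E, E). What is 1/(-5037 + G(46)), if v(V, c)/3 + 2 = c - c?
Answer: -1/5029 ≈ -0.00019885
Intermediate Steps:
v(V, c) = -6 (v(V, c) = -6 + 3*(c - c) = -6 + 3*0 = -6 + 0 = -6)
G(E) = 8 (G(E) = 2 - 1*(-6) = 2 + 6 = 8)
1/(-5037 + G(46)) = 1/(-5037 + 8) = 1/(-5029) = -1/5029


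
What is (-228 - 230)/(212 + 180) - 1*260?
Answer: -51189/196 ≈ -261.17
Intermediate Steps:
(-228 - 230)/(212 + 180) - 1*260 = -458/392 - 260 = -458*1/392 - 260 = -229/196 - 260 = -51189/196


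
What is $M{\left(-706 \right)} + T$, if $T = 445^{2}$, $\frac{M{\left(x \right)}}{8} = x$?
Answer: $192377$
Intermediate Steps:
$M{\left(x \right)} = 8 x$
$T = 198025$
$M{\left(-706 \right)} + T = 8 \left(-706\right) + 198025 = -5648 + 198025 = 192377$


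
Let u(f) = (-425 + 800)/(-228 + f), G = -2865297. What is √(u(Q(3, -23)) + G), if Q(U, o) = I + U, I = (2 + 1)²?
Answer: I*√412603018/12 ≈ 1692.7*I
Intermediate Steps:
I = 9 (I = 3² = 9)
Q(U, o) = 9 + U
u(f) = 375/(-228 + f)
√(u(Q(3, -23)) + G) = √(375/(-228 + (9 + 3)) - 2865297) = √(375/(-228 + 12) - 2865297) = √(375/(-216) - 2865297) = √(375*(-1/216) - 2865297) = √(-125/72 - 2865297) = √(-206301509/72) = I*√412603018/12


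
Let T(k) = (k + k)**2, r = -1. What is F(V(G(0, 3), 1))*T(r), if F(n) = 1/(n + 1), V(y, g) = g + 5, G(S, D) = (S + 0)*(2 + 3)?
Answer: 4/7 ≈ 0.57143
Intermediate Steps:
G(S, D) = 5*S (G(S, D) = S*5 = 5*S)
V(y, g) = 5 + g
F(n) = 1/(1 + n)
T(k) = 4*k**2 (T(k) = (2*k)**2 = 4*k**2)
F(V(G(0, 3), 1))*T(r) = (4*(-1)**2)/(1 + (5 + 1)) = (4*1)/(1 + 6) = 4/7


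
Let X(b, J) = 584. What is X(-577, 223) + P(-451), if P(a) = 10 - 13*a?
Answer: 6457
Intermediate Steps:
X(-577, 223) + P(-451) = 584 + (10 - 13*(-451)) = 584 + (10 + 5863) = 584 + 5873 = 6457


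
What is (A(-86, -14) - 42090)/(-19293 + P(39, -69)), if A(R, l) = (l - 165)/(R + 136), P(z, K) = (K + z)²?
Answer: 2104679/919650 ≈ 2.2886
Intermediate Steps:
A(R, l) = (-165 + l)/(136 + R)
(A(-86, -14) - 42090)/(-19293 + P(39, -69)) = ((-165 - 14)/(136 - 86) - 42090)/(-19293 + (-69 + 39)²) = (-179/50 - 42090)/(-19293 + (-30)²) = ((1/50)*(-179) - 42090)/(-19293 + 900) = (-179/50 - 42090)/(-18393) = -2104679/50*(-1/18393) = 2104679/919650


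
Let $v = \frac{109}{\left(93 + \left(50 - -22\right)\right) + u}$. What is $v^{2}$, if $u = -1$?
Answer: $\frac{11881}{26896} \approx 0.44174$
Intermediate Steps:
$v = \frac{109}{164}$ ($v = \frac{109}{\left(93 + \left(50 - -22\right)\right) - 1} = \frac{109}{\left(93 + \left(50 + 22\right)\right) - 1} = \frac{109}{\left(93 + 72\right) - 1} = \frac{109}{165 - 1} = \frac{109}{164} \approx 0.66463$)
$v^{2} = \left(\frac{109}{164}\right)^{2} = \frac{11881}{26896}$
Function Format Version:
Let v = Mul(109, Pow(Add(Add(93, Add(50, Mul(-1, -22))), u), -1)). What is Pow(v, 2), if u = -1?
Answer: Rational(11881, 26896) ≈ 0.44174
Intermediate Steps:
v = Rational(109, 164) (v = Mul(109, Pow(Add(Add(93, Add(50, Mul(-1, -22))), -1), -1)) = Mul(109, Pow(Add(Add(93, Add(50, 22)), -1), -1)) = Mul(109, Pow(Add(Add(93, 72), -1), -1)) = Mul(109, Pow(Add(165, -1), -1)) = Mul(109, Pow(164, -1)) = Mul(109, Rational(1, 164)) = Rational(109, 164) ≈ 0.66463)
Pow(v, 2) = Pow(Rational(109, 164), 2) = Rational(11881, 26896)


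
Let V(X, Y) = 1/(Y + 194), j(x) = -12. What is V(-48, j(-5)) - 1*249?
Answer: -45317/182 ≈ -248.99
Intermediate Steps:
V(X, Y) = 1/(194 + Y)
V(-48, j(-5)) - 1*249 = 1/(194 - 12) - 1*249 = 1/182 - 249 = -45317/182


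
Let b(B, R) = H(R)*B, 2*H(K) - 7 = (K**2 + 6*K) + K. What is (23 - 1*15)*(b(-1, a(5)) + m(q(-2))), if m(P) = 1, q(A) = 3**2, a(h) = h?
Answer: -260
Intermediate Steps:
H(K) = 7/2 + K**2/2 + 7*K/2 (H(K) = 7/2 + ((K**2 + 6*K) + K)/2 = 7/2 + (K**2 + 7*K)/2 = 7/2 + (K**2/2 + 7*K/2) = 7/2 + K**2/2 + 7*K/2)
b(B, R) = B*(7/2 + R**2/2 + 7*R/2) (b(B, R) = (7/2 + R**2/2 + 7*R/2)*B = B*(7/2 + R**2/2 + 7*R/2))
q(A) = 9
(23 - 1*15)*(b(-1, a(5)) + m(q(-2))) = (23 - 1*15)*((1/2)*(-1)*(7 + 5**2 + 7*5) + 1) = (23 - 15)*((1/2)*(-1)*(7 + 25 + 35) + 1) = 8*((1/2)*(-1)*67 + 1) = 8*(-67/2 + 1) = 8*(-65/2) = -260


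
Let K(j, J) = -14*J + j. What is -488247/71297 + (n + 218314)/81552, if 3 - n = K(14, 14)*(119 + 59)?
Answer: -7314144861/1938137648 ≈ -3.7738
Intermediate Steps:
K(j, J) = j - 14*J
n = 32399 (n = 3 - (14 - 14*14)*(119 + 59) = 3 - (14 - 196)*178 = 3 - (-182)*178 = 3 - 1*(-32396) = 3 + 32396 = 32399)
-488247/71297 + (n + 218314)/81552 = -488247/71297 + (32399 + 218314)/81552 = -488247*1/71297 + 250713*(1/81552) = -488247/71297 + 83571/27184 = -7314144861/1938137648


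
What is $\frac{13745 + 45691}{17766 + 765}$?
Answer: $\frac{6604}{2059} \approx 3.2074$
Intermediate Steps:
$\frac{13745 + 45691}{17766 + 765} = \frac{59436}{18531} = 59436 \cdot \frac{1}{18531} = \frac{6604}{2059}$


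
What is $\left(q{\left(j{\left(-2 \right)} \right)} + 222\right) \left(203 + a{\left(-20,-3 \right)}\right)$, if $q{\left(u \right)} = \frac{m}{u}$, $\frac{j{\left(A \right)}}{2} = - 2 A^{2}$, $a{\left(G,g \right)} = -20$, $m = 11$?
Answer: $\frac{648003}{16} \approx 40500.0$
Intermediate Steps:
$j{\left(A \right)} = - 4 A^{2}$ ($j{\left(A \right)} = 2 \left(- 2 A^{2}\right) = - 4 A^{2}$)
$q{\left(u \right)} = \frac{11}{u}$
$\left(q{\left(j{\left(-2 \right)} \right)} + 222\right) \left(203 + a{\left(-20,-3 \right)}\right) = \left(\frac{11}{\left(-4\right) \left(-2\right)^{2}} + 222\right) \left(203 - 20\right) = \left(\frac{11}{\left(-4\right) 4} + 222\right) 183 = \left(\frac{11}{-16} + 222\right) 183 = \left(11 \left(- \frac{1}{16}\right) + 222\right) 183 = \left(- \frac{11}{16} + 222\right) 183 = \frac{3541}{16} \cdot 183 = \frac{648003}{16}$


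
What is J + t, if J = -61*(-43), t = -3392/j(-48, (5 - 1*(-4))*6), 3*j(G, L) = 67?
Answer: 165565/67 ≈ 2471.1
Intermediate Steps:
j(G, L) = 67/3 (j(G, L) = (⅓)*67 = 67/3)
t = -10176/67 (t = -3392/67/3 = -3392*3/67 = -10176/67 ≈ -151.88)
J = 2623
J + t = 2623 - 10176/67 = 165565/67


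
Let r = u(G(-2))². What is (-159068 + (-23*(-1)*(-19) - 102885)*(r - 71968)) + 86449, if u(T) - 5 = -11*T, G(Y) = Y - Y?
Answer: 7433222027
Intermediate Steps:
G(Y) = 0
u(T) = 5 - 11*T
r = 25 (r = (5 - 11*0)² = (5 + 0)² = 5² = 25)
(-159068 + (-23*(-1)*(-19) - 102885)*(r - 71968)) + 86449 = (-159068 + (-23*(-1)*(-19) - 102885)*(25 - 71968)) + 86449 = (-159068 + (23*(-19) - 102885)*(-71943)) + 86449 = (-159068 + (-437 - 102885)*(-71943)) + 86449 = (-159068 - 103322*(-71943)) + 86449 = (-159068 + 7433294646) + 86449 = 7433135578 + 86449 = 7433222027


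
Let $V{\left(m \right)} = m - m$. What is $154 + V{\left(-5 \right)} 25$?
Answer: $154$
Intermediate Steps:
$V{\left(m \right)} = 0$
$154 + V{\left(-5 \right)} 25 = 154 + 0 \cdot 25 = 154 + 0 = 154$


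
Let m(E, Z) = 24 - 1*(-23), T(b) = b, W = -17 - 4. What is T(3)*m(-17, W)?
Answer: 141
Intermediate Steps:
W = -21
m(E, Z) = 47 (m(E, Z) = 24 + 23 = 47)
T(3)*m(-17, W) = 3*47 = 141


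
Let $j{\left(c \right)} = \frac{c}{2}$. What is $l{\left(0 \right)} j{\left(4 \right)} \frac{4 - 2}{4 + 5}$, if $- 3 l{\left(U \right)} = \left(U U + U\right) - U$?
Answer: $0$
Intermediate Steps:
$j{\left(c \right)} = \frac{c}{2}$ ($j{\left(c \right)} = c \frac{1}{2} = \frac{c}{2}$)
$l{\left(U \right)} = - \frac{U^{2}}{3}$ ($l{\left(U \right)} = - \frac{\left(U U + U\right) - U}{3} = - \frac{\left(U^{2} + U\right) - U}{3} = - \frac{\left(U + U^{2}\right) - U}{3} = - \frac{U^{2}}{3}$)
$l{\left(0 \right)} j{\left(4 \right)} \frac{4 - 2}{4 + 5} = - \frac{0^{2}}{3} \cdot \frac{1}{2} \cdot 4 \frac{4 - 2}{4 + 5} = \left(- \frac{1}{3}\right) 0 \cdot 2 \cdot \frac{2}{9} = 0 \cdot 2 \cdot 2 \cdot \frac{1}{9} = 0 \cdot \frac{2}{9} = 0$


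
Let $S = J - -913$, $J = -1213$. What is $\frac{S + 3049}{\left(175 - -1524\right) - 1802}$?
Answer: $- \frac{2749}{103} \approx -26.689$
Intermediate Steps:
$S = -300$ ($S = -1213 - -913 = -1213 + 913 = -300$)
$\frac{S + 3049}{\left(175 - -1524\right) - 1802} = \frac{-300 + 3049}{\left(175 - -1524\right) - 1802} = \frac{2749}{\left(175 + 1524\right) - 1802} = \frac{2749}{1699 - 1802} = \frac{2749}{-103} = 2749 \left(- \frac{1}{103}\right) = - \frac{2749}{103}$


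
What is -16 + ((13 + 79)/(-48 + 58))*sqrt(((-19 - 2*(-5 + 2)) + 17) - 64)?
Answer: -16 + 92*I*sqrt(15)/5 ≈ -16.0 + 71.263*I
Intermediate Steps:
-16 + ((13 + 79)/(-48 + 58))*sqrt(((-19 - 2*(-5 + 2)) + 17) - 64) = -16 + (92/10)*sqrt(((-19 - 2*(-3)) + 17) - 64) = -16 + (92*(1/10))*sqrt(((-19 + 6) + 17) - 64) = -16 + 46*sqrt((-13 + 17) - 64)/5 = -16 + 46*sqrt(4 - 64)/5 = -16 + 46*sqrt(-60)/5 = -16 + 46*(2*I*sqrt(15))/5 = -16 + 92*I*sqrt(15)/5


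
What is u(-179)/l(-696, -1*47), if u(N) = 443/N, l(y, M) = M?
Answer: 443/8413 ≈ 0.052657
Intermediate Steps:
u(-179)/l(-696, -1*47) = (443/(-179))/((-1*47)) = (443*(-1/179))/(-47) = -443/179*(-1/47) = 443/8413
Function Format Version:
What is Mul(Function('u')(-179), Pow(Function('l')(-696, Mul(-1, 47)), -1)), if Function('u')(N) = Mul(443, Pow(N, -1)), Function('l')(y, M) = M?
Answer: Rational(443, 8413) ≈ 0.052657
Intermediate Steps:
Mul(Function('u')(-179), Pow(Function('l')(-696, Mul(-1, 47)), -1)) = Mul(Mul(443, Pow(-179, -1)), Pow(Mul(-1, 47), -1)) = Mul(Mul(443, Rational(-1, 179)), Pow(-47, -1)) = Mul(Rational(-443, 179), Rational(-1, 47)) = Rational(443, 8413)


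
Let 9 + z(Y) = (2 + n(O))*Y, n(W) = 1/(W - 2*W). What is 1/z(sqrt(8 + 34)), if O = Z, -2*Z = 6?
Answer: 27/443 + 7*sqrt(42)/443 ≈ 0.16335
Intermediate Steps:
Z = -3 (Z = -1/2*6 = -3)
O = -3
n(W) = -1/W (n(W) = 1/(-W) = -1/W)
z(Y) = -9 + 7*Y/3 (z(Y) = -9 + (2 - 1/(-3))*Y = -9 + (2 - 1*(-1/3))*Y = -9 + (2 + 1/3)*Y = -9 + 7*Y/3)
1/z(sqrt(8 + 34)) = 1/(-9 + 7*sqrt(8 + 34)/3) = 1/(-9 + 7*sqrt(42)/3)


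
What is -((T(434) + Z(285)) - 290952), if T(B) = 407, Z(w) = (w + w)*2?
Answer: 289405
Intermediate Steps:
Z(w) = 4*w (Z(w) = (2*w)*2 = 4*w)
-((T(434) + Z(285)) - 290952) = -((407 + 4*285) - 290952) = -((407 + 1140) - 290952) = -(1547 - 290952) = -1*(-289405) = 289405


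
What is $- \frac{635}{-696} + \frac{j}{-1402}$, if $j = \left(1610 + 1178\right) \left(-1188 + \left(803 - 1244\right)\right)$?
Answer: $\frac{1580940031}{487896} \approx 3240.3$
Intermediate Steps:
$j = -4541652$ ($j = 2788 \left(-1188 + \left(803 - 1244\right)\right) = 2788 \left(-1188 - 441\right) = 2788 \left(-1629\right) = -4541652$)
$- \frac{635}{-696} + \frac{j}{-1402} = - \frac{635}{-696} - \frac{4541652}{-1402} = \left(-635\right) \left(- \frac{1}{696}\right) - - \frac{2270826}{701} = \frac{635}{696} + \frac{2270826}{701} = \frac{1580940031}{487896}$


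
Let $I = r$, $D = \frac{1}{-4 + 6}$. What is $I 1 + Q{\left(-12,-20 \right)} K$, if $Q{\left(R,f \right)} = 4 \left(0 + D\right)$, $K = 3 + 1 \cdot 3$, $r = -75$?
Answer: $-63$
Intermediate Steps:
$D = \frac{1}{2} \approx 0.5$
$K = 6$ ($K = 3 + 3 = 6$)
$Q{\left(R,f \right)} = 2$ ($Q{\left(R,f \right)} = 4 \left(0 + \frac{1}{2}\right) = 4 \cdot \frac{1}{2} = 2$)
$I = -75$
$I 1 + Q{\left(-12,-20 \right)} K = \left(-75\right) 1 + 2 \cdot 6 = -75 + 12 = -63$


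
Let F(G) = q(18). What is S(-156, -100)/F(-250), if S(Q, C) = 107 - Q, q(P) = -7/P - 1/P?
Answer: -2367/4 ≈ -591.75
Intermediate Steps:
q(P) = -8/P
F(G) = -4/9 (F(G) = -8/18 = -8*1/18 = -4/9)
S(-156, -100)/F(-250) = (107 - 1*(-156))/(-4/9) = (107 + 156)*(-9/4) = 263*(-9/4) = -2367/4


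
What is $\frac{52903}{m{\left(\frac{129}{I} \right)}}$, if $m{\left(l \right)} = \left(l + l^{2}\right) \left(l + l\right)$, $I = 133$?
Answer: $\frac{124461555211}{8719884} \approx 14273.0$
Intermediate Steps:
$m{\left(l \right)} = 2 l \left(l + l^{2}\right)$ ($m{\left(l \right)} = \left(l + l^{2}\right) 2 l = 2 l \left(l + l^{2}\right)$)
$\frac{52903}{m{\left(\frac{129}{I} \right)}} = \frac{52903}{2 \left(\frac{129}{133}\right)^{2} \left(1 + \frac{129}{133}\right)} = \frac{52903}{2 \cdot \frac{16641}{17689} \cdot \frac{262}{133}} = \frac{52903}{\frac{8719884}{2352637}} = 52903 \cdot \frac{2352637}{8719884} = \frac{124461555211}{8719884}$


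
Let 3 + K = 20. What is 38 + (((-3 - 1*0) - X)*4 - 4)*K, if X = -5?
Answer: 106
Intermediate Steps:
K = 17 (K = -3 + 20 = 17)
38 + (((-3 - 1*0) - X)*4 - 4)*K = 38 + (((-3 - 1*0) - 1*(-5))*4 - 4)*17 = 38 + (((-3 + 0) + 5)*4 - 4)*17 = 38 + ((-3 + 5)*4 - 4)*17 = 38 + (2*4 - 4)*17 = 38 + (8 - 4)*17 = 38 + 4*17 = 38 + 68 = 106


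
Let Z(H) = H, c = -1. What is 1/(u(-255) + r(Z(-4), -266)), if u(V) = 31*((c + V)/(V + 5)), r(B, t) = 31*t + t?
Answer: -125/1060032 ≈ -0.00011792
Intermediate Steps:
r(B, t) = 32*t
u(V) = 31*(-1 + V)/(5 + V) (u(V) = 31*((-1 + V)/(V + 5)) = 31*((-1 + V)/(5 + V)) = 31*(-1 + V)/(5 + V))
1/(u(-255) + r(Z(-4), -266)) = 1/(31*(-1 - 255)/(5 - 255) + 32*(-266)) = 1/(31*(-256)/(-250) - 8512) = 1/(31*(-1/250)*(-256) - 8512) = 1/(3968/125 - 8512) = 1/(-1060032/125) = -125/1060032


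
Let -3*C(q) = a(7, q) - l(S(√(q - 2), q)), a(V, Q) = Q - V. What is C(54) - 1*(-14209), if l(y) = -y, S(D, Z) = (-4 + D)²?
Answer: 42512/3 + 16*√13/3 ≈ 14190.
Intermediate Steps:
C(q) = 7/3 - q/3 - (-4 + √(-2 + q))²/3 (C(q) = -((q - 1*7) - (-1)*(-4 + √(q - 2))²)/3 = -((q - 7) - (-1)*(-4 + √(-2 + q))²)/3 = -((-7 + q) + (-4 + √(-2 + q))²)/3 = -(-7 + q + (-4 + √(-2 + q))²)/3 = 7/3 - q/3 - (-4 + √(-2 + q))²/3)
C(54) - 1*(-14209) = (7/3 - ⅓*54 - (-4 + √(-2 + 54))²/3) - 1*(-14209) = (7/3 - 18 - (-4 + √52)²/3) + 14209 = (7/3 - 18 - (-4 + 2*√13)²/3) + 14209 = (-47/3 - (-4 + 2*√13)²/3) + 14209 = 42580/3 - (-4 + 2*√13)²/3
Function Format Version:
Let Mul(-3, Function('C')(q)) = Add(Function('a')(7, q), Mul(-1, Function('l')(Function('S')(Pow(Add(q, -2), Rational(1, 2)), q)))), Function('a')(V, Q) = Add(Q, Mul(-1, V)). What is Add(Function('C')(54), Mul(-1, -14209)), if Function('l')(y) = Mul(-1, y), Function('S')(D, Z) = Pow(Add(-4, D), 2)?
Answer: Add(Rational(42512, 3), Mul(Rational(16, 3), Pow(13, Rational(1, 2)))) ≈ 14190.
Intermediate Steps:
Function('C')(q) = Add(Rational(7, 3), Mul(Rational(-1, 3), q), Mul(Rational(-1, 3), Pow(Add(-4, Pow(Add(-2, q), Rational(1, 2))), 2))) (Function('C')(q) = Mul(Rational(-1, 3), Add(Add(q, Mul(-1, 7)), Mul(-1, Mul(-1, Pow(Add(-4, Pow(Add(q, -2), Rational(1, 2))), 2))))) = Mul(Rational(-1, 3), Add(Add(q, -7), Mul(-1, Mul(-1, Pow(Add(-4, Pow(Add(-2, q), Rational(1, 2))), 2))))) = Mul(Rational(-1, 3), Add(Add(-7, q), Pow(Add(-4, Pow(Add(-2, q), Rational(1, 2))), 2))) = Mul(Rational(-1, 3), Add(-7, q, Pow(Add(-4, Pow(Add(-2, q), Rational(1, 2))), 2))) = Add(Rational(7, 3), Mul(Rational(-1, 3), q), Mul(Rational(-1, 3), Pow(Add(-4, Pow(Add(-2, q), Rational(1, 2))), 2))))
Add(Function('C')(54), Mul(-1, -14209)) = Add(Add(Rational(7, 3), Mul(Rational(-1, 3), 54), Mul(Rational(-1, 3), Pow(Add(-4, Pow(Add(-2, 54), Rational(1, 2))), 2))), Mul(-1, -14209)) = Add(Add(Rational(7, 3), -18, Mul(Rational(-1, 3), Pow(Add(-4, Pow(52, Rational(1, 2))), 2))), 14209) = Add(Add(Rational(7, 3), -18, Mul(Rational(-1, 3), Pow(Add(-4, Mul(2, Pow(13, Rational(1, 2)))), 2))), 14209) = Add(Add(Rational(-47, 3), Mul(Rational(-1, 3), Pow(Add(-4, Mul(2, Pow(13, Rational(1, 2)))), 2))), 14209) = Add(Rational(42580, 3), Mul(Rational(-1, 3), Pow(Add(-4, Mul(2, Pow(13, Rational(1, 2)))), 2)))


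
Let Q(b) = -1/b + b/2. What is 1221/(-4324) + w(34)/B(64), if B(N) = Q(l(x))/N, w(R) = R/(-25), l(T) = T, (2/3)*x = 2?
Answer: -56667819/756700 ≈ -74.888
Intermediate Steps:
x = 3 (x = (3/2)*2 = 3)
w(R) = -R/25 (w(R) = R*(-1/25) = -R/25)
Q(b) = b/2 - 1/b (Q(b) = -1/b + b*(½) = -1/b + b/2 = b/2 - 1/b)
B(N) = 7/(6*N) (B(N) = ((½)*3 - 1/3)/N = (3/2 - 1*⅓)/N = (3/2 - ⅓)/N = 7/(6*N))
1221/(-4324) + w(34)/B(64) = 1221/(-4324) + (-1/25*34)/(((7/6)/64)) = 1221*(-1/4324) - 34/(25*((7/6)*(1/64))) = -1221/4324 - 34/(25*7/384) = -1221/4324 - 34/25*384/7 = -1221/4324 - 13056/175 = -56667819/756700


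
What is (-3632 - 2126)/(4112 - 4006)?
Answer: -2879/53 ≈ -54.321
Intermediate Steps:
(-3632 - 2126)/(4112 - 4006) = -5758/106 = -5758*1/106 = -2879/53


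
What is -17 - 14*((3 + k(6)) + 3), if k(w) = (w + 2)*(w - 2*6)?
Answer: 571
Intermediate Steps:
k(w) = (-12 + w)*(2 + w) (k(w) = (2 + w)*(w - 12) = (2 + w)*(-12 + w) = (-12 + w)*(2 + w))
-17 - 14*((3 + k(6)) + 3) = -17 - 14*((3 + (-24 + 6² - 10*6)) + 3) = -17 - 14*((3 + (-24 + 36 - 60)) + 3) = -17 - 14*((3 - 48) + 3) = -17 - 14*(-45 + 3) = -17 - 14*(-42) = -17 + 588 = 571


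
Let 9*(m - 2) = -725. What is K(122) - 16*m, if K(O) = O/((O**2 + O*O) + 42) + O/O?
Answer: 168740054/134145 ≈ 1257.9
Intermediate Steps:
m = -707/9 (m = 2 + (1/9)*(-725) = 2 - 725/9 = -707/9 ≈ -78.556)
K(O) = 1 + O/(42 + 2*O**2) (K(O) = O/((O**2 + O**2) + 42) + 1 = O/(2*O**2 + 42) + 1 = O/(42 + 2*O**2) + 1 = 1 + O/(42 + 2*O**2))
K(122) - 16*m = (21 + 122**2 + (1/2)*122)/(21 + 122**2) - 16*(-707)/9 = (21 + 14884 + 61)/(21 + 14884) - 1*(-11312/9) = 14966/14905 + 11312/9 = 168740054/134145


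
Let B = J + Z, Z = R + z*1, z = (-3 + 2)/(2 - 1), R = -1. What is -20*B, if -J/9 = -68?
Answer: -12200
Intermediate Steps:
J = 612 (J = -9*(-68) = 612)
z = -1 (z = -1/1 = -1*1 = -1)
Z = -2 (Z = -1 - 1*1 = -1 - 1 = -2)
B = 610 (B = 612 - 2 = 610)
-20*B = -20*610 = -12200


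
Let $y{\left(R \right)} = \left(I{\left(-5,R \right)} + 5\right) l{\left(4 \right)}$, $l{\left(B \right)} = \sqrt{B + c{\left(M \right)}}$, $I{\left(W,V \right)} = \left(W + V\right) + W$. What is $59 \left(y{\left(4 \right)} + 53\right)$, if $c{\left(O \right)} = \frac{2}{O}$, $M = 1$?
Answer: $3127 - 59 \sqrt{6} \approx 2982.5$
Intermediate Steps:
$I{\left(W,V \right)} = V + 2 W$ ($I{\left(W,V \right)} = \left(V + W\right) + W = V + 2 W$)
$l{\left(B \right)} = \sqrt{2 + B}$ ($l{\left(B \right)} = \sqrt{B + \frac{2}{1}} = \sqrt{B + 2 \cdot 1} = \sqrt{B + 2} = \sqrt{2 + B}$)
$y{\left(R \right)} = \sqrt{6} \left(-5 + R\right)$ ($y{\left(R \right)} = \left(\left(R + 2 \left(-5\right)\right) + 5\right) \sqrt{2 + 4} = \left(\left(R - 10\right) + 5\right) \sqrt{6} = \left(\left(-10 + R\right) + 5\right) \sqrt{6} = \left(-5 + R\right) \sqrt{6} = \sqrt{6} \left(-5 + R\right)$)
$59 \left(y{\left(4 \right)} + 53\right) = 59 \left(\sqrt{6} \left(-5 + 4\right) + 53\right) = 59 \left(\sqrt{6} \left(-1\right) + 53\right) = 59 \left(- \sqrt{6} + 53\right) = 59 \left(53 - \sqrt{6}\right) = 3127 - 59 \sqrt{6}$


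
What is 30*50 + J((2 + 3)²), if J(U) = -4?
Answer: 1496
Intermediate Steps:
30*50 + J((2 + 3)²) = 30*50 - 4 = 1500 - 4 = 1496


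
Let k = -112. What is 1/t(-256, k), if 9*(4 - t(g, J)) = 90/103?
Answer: 103/402 ≈ 0.25622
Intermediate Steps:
t(g, J) = 402/103 (t(g, J) = 4 - 10/103 = 402/103)
1/t(-256, k) = 1/(402/103) = 103/402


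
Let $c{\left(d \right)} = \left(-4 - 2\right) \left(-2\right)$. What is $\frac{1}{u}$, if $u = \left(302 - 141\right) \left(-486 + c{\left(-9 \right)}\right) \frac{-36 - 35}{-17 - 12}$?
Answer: $- \frac{29}{5418294} \approx -5.3522 \cdot 10^{-6}$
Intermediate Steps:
$c{\left(d \right)} = 12$ ($c{\left(d \right)} = \left(-6\right) \left(-2\right) = 12$)
$u = - \frac{5418294}{29}$ ($u = \left(302 - 141\right) \left(-486 + 12\right) \frac{-36 - 35}{-17 - 12} = 161 \left(-474\right) \left(- \frac{71}{-29}\right) = - 76314 \left(\left(-71\right) \left(- \frac{1}{29}\right)\right) = \left(-76314\right) \frac{71}{29} = - \frac{5418294}{29} \approx -1.8684 \cdot 10^{5}$)
$\frac{1}{u} = \frac{1}{- \frac{5418294}{29}} = - \frac{29}{5418294}$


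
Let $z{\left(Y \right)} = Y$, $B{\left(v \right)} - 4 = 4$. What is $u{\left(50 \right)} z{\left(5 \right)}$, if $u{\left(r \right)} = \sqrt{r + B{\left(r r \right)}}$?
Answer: $5 \sqrt{58} \approx 38.079$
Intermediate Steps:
$B{\left(v \right)} = 8$ ($B{\left(v \right)} = 4 + 4 = 8$)
$u{\left(r \right)} = \sqrt{8 + r}$ ($u{\left(r \right)} = \sqrt{r + 8} = \sqrt{8 + r}$)
$u{\left(50 \right)} z{\left(5 \right)} = \sqrt{8 + 50} \cdot 5 = \sqrt{58} \cdot 5 = 5 \sqrt{58}$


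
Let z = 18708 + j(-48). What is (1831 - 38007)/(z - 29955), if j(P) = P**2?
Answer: 36176/8943 ≈ 4.0452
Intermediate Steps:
z = 21012 (z = 18708 + (-48)**2 = 18708 + 2304 = 21012)
(1831 - 38007)/(z - 29955) = (1831 - 38007)/(21012 - 29955) = -36176/(-8943) = -36176*(-1/8943) = 36176/8943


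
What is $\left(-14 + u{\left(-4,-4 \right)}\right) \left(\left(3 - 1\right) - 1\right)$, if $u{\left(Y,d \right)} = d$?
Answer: $-18$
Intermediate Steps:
$\left(-14 + u{\left(-4,-4 \right)}\right) \left(\left(3 - 1\right) - 1\right) = \left(-14 - 4\right) \left(\left(3 - 1\right) - 1\right) = - 18 \left(2 - 1\right) = \left(-18\right) 1 = -18$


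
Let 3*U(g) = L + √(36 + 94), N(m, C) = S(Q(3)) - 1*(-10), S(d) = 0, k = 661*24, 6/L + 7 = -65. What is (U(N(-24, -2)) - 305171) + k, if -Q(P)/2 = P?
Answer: -10415053/36 + √130/3 ≈ -2.8930e+5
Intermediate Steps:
Q(P) = -2*P
L = -1/12 (L = 6/(-7 - 65) = 6/(-72) = 6*(-1/72) = -1/12 ≈ -0.083333)
k = 15864
N(m, C) = 10 (N(m, C) = 0 - 1*(-10) = 0 + 10 = 10)
U(g) = -1/36 + √130/3 (U(g) = (-1/12 + √(36 + 94))/3 = (-1/12 + √130)/3 = -1/36 + √130/3)
(U(N(-24, -2)) - 305171) + k = ((-1/36 + √130/3) - 305171) + 15864 = (-10986157/36 + √130/3) + 15864 = -10415053/36 + √130/3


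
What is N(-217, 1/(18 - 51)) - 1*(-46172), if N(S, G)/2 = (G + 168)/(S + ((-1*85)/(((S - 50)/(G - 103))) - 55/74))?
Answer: 7542330055408/163357643 ≈ 46171.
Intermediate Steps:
N(S, G) = 2*(168 + G)/(-55/74 + S - 85*(-103 + G)/(-50 + S)) (N(S, G) = 2*((G + 168)/(S + ((-1*85)/(((S - 50)/(G - 103))) - 55/74))) = 2*((168 + G)/(S + (-85*(-103 + G)/(-50 + S) - 55*1/74))) = 2*((168 + G)/(S + (-85*(-103 + G)/(-50 + S) - 55/74))) = 2*((168 + G)/(S + (-55/74 - 85*(-103 + G)/(-50 + S)))) = 2*((168 + G)/(-55/74 + S - 85*(-103 + G)/(-50 + S))) = 2*(168 + G)/(-55/74 + S - 85*(-103 + G)/(-50 + S)))
N(-217, 1/(18 - 51)) - 1*(-46172) = 148*(8400 - 168*(-217) + 50/(18 - 51) - 1*(-217)/(18 - 51))/(-650620 - 74*(-217)² + 3755*(-217) + 6290/(18 - 51)) - 1*(-46172) = 148*(8400 + 36456 + 50/(-33) - 1*(-217)/(-33))/(-650620 - 74*47089 - 814835 + 6290/(-33)) + 46172 = 148*(8400 + 36456 + 50*(-1/33) - 1*(-1/33)*(-217))/(-650620 - 3484586 - 814835 + 6290*(-1/33)) + 46172 = 148*(8400 + 36456 - 50/33 - 217/33)/(-650620 - 3484586 - 814835 - 6290/33) + 46172 = 148*(493327/11)/(-163357643/33) + 46172 = 148*(-33/163357643)*(493327/11) + 46172 = -219037188/163357643 + 46172 = 7542330055408/163357643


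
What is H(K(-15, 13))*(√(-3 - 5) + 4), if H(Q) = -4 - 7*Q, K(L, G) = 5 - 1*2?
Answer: -100 - 50*I*√2 ≈ -100.0 - 70.711*I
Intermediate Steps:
K(L, G) = 3 (K(L, G) = 5 - 2 = 3)
H(K(-15, 13))*(√(-3 - 5) + 4) = (-4 - 7*3)*(√(-3 - 5) + 4) = (-4 - 21)*(√(-8) + 4) = -25*(2*I*√2 + 4) = -25*(4 + 2*I*√2) = -100 - 50*I*√2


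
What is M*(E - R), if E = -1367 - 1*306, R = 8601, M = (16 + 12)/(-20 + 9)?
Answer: 26152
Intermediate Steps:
M = -28/11 (M = 28/(-11) = 28*(-1/11) = -28/11 ≈ -2.5455)
E = -1673 (E = -1367 - 306 = -1673)
M*(E - R) = -28*(-1673 - 1*8601)/11 = -28*(-1673 - 8601)/11 = -28/11*(-10274) = 26152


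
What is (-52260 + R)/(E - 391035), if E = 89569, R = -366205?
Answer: 418465/301466 ≈ 1.3881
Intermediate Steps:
(-52260 + R)/(E - 391035) = (-52260 - 366205)/(89569 - 391035) = -418465/(-301466) = -418465*(-1/301466) = 418465/301466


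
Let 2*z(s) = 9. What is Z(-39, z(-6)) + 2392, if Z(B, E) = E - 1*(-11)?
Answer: 4815/2 ≈ 2407.5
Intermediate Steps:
z(s) = 9/2 (z(s) = (½)*9 = 9/2)
Z(B, E) = 11 + E (Z(B, E) = E + 11 = 11 + E)
Z(-39, z(-6)) + 2392 = (11 + 9/2) + 2392 = 31/2 + 2392 = 4815/2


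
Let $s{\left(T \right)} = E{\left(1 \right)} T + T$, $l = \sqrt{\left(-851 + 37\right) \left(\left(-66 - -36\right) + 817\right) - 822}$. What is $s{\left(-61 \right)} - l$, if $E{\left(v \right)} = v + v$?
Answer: $-183 - 4 i \sqrt{40090} \approx -183.0 - 800.9 i$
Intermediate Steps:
$E{\left(v \right)} = 2 v$
$l = 4 i \sqrt{40090}$ ($l = \sqrt{- 814 \left(\left(-66 + 36\right) + 817\right) - 822} = \sqrt{- 814 \left(-30 + 817\right) - 822} = \sqrt{\left(-814\right) 787 - 822} = \sqrt{-640618 - 822} = \sqrt{-641440} = 4 i \sqrt{40090} \approx 800.9 i$)
$s{\left(T \right)} = 3 T$ ($s{\left(T \right)} = 2 \cdot 1 T + T = 2 T + T = 3 T$)
$s{\left(-61 \right)} - l = 3 \left(-61\right) - 4 i \sqrt{40090} = -183 - 4 i \sqrt{40090}$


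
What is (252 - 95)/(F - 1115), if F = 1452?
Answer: 157/337 ≈ 0.46588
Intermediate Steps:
(252 - 95)/(F - 1115) = (252 - 95)/(1452 - 1115) = 157/337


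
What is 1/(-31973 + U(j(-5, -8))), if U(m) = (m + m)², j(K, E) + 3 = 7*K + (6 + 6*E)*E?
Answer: 1/323243 ≈ 3.0936e-6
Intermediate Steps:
j(K, E) = -3 + 7*K + E*(6 + 6*E) (j(K, E) = -3 + (7*K + (6 + 6*E)*E) = -3 + (7*K + E*(6 + 6*E)) = -3 + 7*K + E*(6 + 6*E))
U(m) = 4*m² (U(m) = (2*m)² = 4*m²)
1/(-31973 + U(j(-5, -8))) = 1/(-31973 + 4*(-3 + 6*(-8) + 6*(-8)² + 7*(-5))²) = 1/(-31973 + 4*(-3 - 48 + 6*64 - 35)²) = 1/(-31973 + 4*(-3 - 48 + 384 - 35)²) = 1/(-31973 + 4*298²) = 1/(-31973 + 4*88804) = 1/(-31973 + 355216) = 1/323243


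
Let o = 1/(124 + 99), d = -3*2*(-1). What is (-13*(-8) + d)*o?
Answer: 110/223 ≈ 0.49327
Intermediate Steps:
d = 6 (d = -6*(-1) = 6)
o = 1/223 ≈ 0.0044843
(-13*(-8) + d)*o = (-13*(-8) + 6)*(1/223) = (104 + 6)*(1/223) = 110*(1/223) = 110/223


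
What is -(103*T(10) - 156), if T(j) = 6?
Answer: -462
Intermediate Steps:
-(103*T(10) - 156) = -(103*6 - 156) = -(618 - 156) = -1*462 = -462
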